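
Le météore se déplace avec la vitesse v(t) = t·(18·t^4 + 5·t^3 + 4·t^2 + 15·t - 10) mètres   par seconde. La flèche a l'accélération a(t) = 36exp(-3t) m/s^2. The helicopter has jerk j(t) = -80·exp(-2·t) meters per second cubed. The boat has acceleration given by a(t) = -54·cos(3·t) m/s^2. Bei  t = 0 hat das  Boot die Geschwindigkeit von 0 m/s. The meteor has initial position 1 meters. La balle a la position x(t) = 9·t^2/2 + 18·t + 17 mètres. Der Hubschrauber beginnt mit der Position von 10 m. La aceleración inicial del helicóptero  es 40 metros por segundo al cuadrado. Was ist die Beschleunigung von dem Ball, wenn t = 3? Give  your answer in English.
To solve this, we need to take 2 derivatives of our position equation x(t) = 9·t^2/2 + 18·t + 17. The derivative of position gives velocity: v(t) = 9·t + 18. Taking d/dt of v(t), we find a(t) = 9. We have acceleration a(t) = 9. Substituting t = 3: a(3) = 9.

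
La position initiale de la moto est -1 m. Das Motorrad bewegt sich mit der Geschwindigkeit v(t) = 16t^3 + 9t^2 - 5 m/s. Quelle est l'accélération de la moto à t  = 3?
En partant de la vitesse v(t) = 16·t^3 + 9·t^2 - 5, nous prenons 1 dérivée. La dérivée de la vitesse donne l'accélération: a(t) = 48·t^2 + 18·t. Nous avons l'accélération a(t) = 48·t^2 + 18·t. En substituant t = 3: a(3) = 486.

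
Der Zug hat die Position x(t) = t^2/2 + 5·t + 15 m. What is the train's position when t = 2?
We have position x(t) = t^2/2 + 5·t + 15. Substituting t = 2: x(2) = 27.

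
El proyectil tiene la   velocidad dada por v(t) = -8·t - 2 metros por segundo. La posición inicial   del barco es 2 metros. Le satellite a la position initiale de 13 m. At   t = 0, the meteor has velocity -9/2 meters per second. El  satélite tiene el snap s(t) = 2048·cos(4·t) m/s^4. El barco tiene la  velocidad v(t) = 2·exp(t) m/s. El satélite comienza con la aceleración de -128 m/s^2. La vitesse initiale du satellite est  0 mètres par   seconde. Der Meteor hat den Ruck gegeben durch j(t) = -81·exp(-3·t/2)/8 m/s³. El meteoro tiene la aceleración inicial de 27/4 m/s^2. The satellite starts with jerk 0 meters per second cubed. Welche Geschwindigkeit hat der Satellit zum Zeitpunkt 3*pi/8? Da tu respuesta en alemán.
Wir müssen unsere Gleichung für den Snap s(t) = 2048·cos(4·t) 3-mal integrieren. Durch Integration von dem Snap und Verwendung der Anfangsbedingung j(0) = 0, erhalten wir j(t) = 512·sin(4·t). Mit ∫j(t)dt und Anwendung von a(0) = -128, finden wir a(t) = -128·cos(4·t). Mit ∫a(t)dt und Anwendung von v(0) = 0, finden wir v(t) = -32·sin(4·t). Mit v(t) = -32·sin(4·t) und Einsetzen von t = 3*pi/8, finden wir v = 32.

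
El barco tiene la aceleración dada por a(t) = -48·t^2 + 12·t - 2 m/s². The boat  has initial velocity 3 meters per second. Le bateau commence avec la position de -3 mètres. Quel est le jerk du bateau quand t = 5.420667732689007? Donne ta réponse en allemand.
Ausgehend von der Beschleunigung a(t) = -48·t^2 + 12·t - 2, nehmen wir 1 Ableitung. Die Ableitung von der Beschleunigung ergibt den Ruck: j(t) = 12 - 96·t. Mit j(t) = 12 - 96·t und Einsetzen von t = 5.420667732689007, finden wir j = -508.384102338145.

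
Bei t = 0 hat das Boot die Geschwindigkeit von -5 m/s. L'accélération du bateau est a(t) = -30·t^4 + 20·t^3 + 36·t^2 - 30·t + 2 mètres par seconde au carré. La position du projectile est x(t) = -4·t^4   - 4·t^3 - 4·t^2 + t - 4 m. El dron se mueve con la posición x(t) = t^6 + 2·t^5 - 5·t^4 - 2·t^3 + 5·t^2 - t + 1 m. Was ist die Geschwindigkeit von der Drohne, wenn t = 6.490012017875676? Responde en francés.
Nous devons dériver notre équation de la position x(t) = t^6 + 2·t^5 - 5·t^4 - 2·t^3 + 5·t^2 - t + 1 1 fois. En prenant d/dt de x(t), nous trouvons v(t) = 6·t^5 + 10·t^4 - 20·t^3 - 6·t^2 + 10·t - 1. Nous avons la vitesse v(t) = 6·t^5 + 10·t^4 - 20·t^3 - 6·t^2 + 10·t - 1. En substituant t = 6.490012017875676: v(6.490012017875676) = 81169.3224787154.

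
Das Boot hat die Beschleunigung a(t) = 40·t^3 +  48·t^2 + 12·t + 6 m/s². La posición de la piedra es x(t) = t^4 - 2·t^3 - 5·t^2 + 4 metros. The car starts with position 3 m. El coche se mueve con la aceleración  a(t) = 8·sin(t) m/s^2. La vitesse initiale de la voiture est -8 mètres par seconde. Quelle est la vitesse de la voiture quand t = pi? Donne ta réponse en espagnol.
Partiendo de la aceleración a(t) = 8·sin(t), tomamos 1 integral. La antiderivada de la aceleración es la velocidad. Usando v(0) = -8, obtenemos v(t) = -8·cos(t). Tenemos la velocidad v(t) = -8·cos(t). Sustituyendo t = pi: v(pi) = 8.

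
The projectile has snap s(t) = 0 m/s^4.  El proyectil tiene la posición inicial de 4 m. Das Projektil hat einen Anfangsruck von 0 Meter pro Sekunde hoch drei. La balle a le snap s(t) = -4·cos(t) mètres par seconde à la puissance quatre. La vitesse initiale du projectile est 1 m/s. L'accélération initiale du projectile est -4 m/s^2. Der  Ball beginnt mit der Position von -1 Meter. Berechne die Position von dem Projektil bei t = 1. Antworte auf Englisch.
To find the answer, we compute 4 integrals of s(t) = 0. Finding the antiderivative of s(t) and using j(0) = 0: j(t) = 0. The integral of jerk, with a(0) = -4, gives acceleration: a(t) = -4. The antiderivative of acceleration is velocity. Using v(0) = 1, we get v(t) = 1 - 4·t. Taking ∫v(t)dt and applying x(0) = 4, we find x(t) = -2·t^2 + t + 4. We have position x(t) = -2·t^2 + t + 4. Substituting t = 1: x(1) = 3.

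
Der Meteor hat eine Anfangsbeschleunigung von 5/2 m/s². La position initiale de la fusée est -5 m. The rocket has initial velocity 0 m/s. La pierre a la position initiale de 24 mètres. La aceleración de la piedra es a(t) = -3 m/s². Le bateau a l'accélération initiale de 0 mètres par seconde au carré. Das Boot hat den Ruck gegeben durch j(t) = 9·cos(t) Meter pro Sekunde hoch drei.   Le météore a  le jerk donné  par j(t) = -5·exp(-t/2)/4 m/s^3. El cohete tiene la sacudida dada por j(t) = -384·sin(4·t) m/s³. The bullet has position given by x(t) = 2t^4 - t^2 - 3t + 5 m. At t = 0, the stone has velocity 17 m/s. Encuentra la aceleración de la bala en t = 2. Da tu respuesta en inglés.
We must differentiate our position equation x(t) = 2·t^4 - t^2 - 3·t + 5 2 times. Differentiating position, we get velocity: v(t) = 8·t^3 - 2·t - 3. The derivative of velocity gives acceleration: a(t) = 24·t^2 - 2. We have acceleration a(t) = 24·t^2 - 2. Substituting t = 2: a(2) = 94.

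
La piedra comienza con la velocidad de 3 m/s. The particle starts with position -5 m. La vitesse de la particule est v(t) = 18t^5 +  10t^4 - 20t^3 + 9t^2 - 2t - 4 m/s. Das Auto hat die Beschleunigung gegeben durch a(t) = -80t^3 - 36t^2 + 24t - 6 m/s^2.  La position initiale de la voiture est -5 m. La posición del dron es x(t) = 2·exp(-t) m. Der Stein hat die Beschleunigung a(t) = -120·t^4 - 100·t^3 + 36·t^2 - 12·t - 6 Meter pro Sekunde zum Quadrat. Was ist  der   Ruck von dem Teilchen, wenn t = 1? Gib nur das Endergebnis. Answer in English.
At t = 1, j = 378.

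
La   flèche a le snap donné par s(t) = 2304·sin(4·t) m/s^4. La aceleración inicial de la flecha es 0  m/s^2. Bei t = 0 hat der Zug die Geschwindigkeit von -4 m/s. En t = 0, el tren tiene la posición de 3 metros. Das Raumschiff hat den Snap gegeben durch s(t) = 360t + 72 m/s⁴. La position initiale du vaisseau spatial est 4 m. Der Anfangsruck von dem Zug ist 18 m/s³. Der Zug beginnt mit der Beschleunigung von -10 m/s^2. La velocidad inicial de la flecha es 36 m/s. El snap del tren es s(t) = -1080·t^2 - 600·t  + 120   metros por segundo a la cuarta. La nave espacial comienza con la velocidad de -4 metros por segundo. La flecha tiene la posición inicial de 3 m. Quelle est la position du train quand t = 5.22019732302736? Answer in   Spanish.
Debemos encontrar la integral de nuestra ecuación del snap s(t) = -1080·t^2 - 600·t + 120 4 veces. Integrando el snap y usando la condición inicial j(0) = 18, obtenemos j(t) = -360·t^3 - 300·t^2 + 120·t + 18. La antiderivada de la sacudida es la aceleración. Usando a(0) = -10, obtenemos a(t) = -90·t^4 - 100·t^3 + 60·t^2 + 18·t - 10. Integrando la aceleración y usando la condición inicial v(0) = -4, obtenemos v(t) = -18·t^5 - 25·t^4 + 20·t^3 + 9·t^2 - 10·t - 4. La antiderivada de la velocidad es la posición. Usando x(0) = 3, obtenemos x(t) = -3·t^6 - 5·t^5 + 5·t^4 + 3·t^3 - 5·t^2 - 4·t + 3. Usando x(t) = -3·t^6 - 5·t^5 + 5·t^4 + 3·t^3 - 5·t^2 - 4·t + 3 y sustituyendo t = 5.22019732302736, encontramos x = -76104.2644840461.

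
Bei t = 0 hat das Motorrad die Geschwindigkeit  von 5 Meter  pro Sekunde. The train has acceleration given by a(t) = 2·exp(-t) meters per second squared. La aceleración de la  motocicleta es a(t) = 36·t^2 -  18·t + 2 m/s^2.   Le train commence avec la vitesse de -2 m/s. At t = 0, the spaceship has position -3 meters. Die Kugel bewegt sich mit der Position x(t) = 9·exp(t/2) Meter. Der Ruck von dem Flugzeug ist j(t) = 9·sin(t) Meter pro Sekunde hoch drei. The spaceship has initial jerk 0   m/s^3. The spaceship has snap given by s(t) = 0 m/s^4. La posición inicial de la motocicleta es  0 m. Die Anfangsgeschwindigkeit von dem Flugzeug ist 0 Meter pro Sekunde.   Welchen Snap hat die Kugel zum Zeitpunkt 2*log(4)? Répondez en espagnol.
Partiendo de la posición x(t) = 9·exp(t/2), tomamos 4 derivadas. Tomando d/dt de x(t), encontramos v(t) = 9·exp(t/2)/2. La derivada de la velocidad da la aceleración: a(t) = 9·exp(t/2)/4. Derivando la aceleración, obtenemos la sacudida: j(t) = 9·exp(t/2)/8. Derivando la sacudida, obtenemos el snap: s(t) = 9·exp(t/2)/16. De la ecuación del snap s(t) = 9·exp(t/2)/16, sustituimos t = 2*log(4) para obtener s = 9/4.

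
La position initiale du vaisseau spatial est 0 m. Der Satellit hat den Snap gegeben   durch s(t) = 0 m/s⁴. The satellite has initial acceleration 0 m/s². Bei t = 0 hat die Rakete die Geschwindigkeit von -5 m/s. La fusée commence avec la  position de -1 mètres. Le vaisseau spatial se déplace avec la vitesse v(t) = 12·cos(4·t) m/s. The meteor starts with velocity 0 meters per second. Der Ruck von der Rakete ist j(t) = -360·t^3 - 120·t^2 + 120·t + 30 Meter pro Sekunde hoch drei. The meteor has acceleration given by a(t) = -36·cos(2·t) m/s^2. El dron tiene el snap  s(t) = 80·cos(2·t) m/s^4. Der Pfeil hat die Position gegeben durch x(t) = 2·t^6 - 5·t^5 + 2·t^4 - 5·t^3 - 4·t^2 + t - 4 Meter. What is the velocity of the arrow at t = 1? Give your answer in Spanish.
Partiendo de la posición x(t) = 2·t^6 - 5·t^5 + 2·t^4 - 5·t^3 - 4·t^2 + t - 4, tomamos 1 derivada. Tomando d/dt de x(t), encontramos v(t) = 12·t^5 - 25·t^4 + 8·t^3 - 15·t^2 - 8·t + 1. Usando v(t) = 12·t^5 - 25·t^4 + 8·t^3 - 15·t^2 - 8·t + 1 y sustituyendo t = 1, encontramos v = -27.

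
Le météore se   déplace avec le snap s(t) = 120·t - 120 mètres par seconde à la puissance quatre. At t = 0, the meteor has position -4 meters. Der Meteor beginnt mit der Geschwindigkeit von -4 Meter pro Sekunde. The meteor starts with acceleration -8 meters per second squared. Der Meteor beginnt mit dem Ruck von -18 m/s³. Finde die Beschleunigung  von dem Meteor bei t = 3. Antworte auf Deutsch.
Um dies zu lösen, müssen wir 2 Stammfunktionen unserer Gleichung für den Snap s(t) = 120·t - 120 finden. Die Stammfunktion von dem Snap ist der Ruck. Mit j(0) = -18 erhalten wir j(t) = 60·t^2 - 120·t - 18. Durch Integration von dem Ruck und Verwendung der Anfangsbedingung a(0) = -8, erhalten wir a(t) = 20·t^3 - 60·t^2 - 18·t - 8. Mit a(t) = 20·t^3 - 60·t^2 - 18·t - 8 und Einsetzen von t = 3, finden wir a = -62.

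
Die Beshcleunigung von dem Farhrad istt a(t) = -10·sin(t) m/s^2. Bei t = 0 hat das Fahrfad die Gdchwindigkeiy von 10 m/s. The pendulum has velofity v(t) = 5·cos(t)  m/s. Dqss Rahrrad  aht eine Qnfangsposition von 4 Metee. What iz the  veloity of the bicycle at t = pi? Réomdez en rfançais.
Nous devons trouver la primitive de notre équation de l'accélération a(t) = -10·sin(t) 1 fois. En intégrant l'accélération et en utilisant la condition initiale v(0) = 10, nous obtenons v(t) = 10·cos(t). En utilisant v(t) = 10·cos(t) et en substituant t = pi, nous trouvons v = -10.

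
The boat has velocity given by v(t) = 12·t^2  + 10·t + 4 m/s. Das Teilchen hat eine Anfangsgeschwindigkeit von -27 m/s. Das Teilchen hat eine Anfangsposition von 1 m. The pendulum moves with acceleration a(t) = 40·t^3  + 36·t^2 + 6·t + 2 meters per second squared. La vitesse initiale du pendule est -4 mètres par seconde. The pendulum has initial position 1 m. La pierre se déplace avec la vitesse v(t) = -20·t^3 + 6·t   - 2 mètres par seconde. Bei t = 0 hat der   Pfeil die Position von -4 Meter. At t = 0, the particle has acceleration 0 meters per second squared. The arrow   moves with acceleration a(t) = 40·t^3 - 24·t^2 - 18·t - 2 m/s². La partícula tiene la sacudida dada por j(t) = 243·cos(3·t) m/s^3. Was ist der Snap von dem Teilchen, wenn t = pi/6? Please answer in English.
Starting from jerk j(t) = 243·cos(3·t), we take 1 derivative. The derivative of jerk gives snap: s(t) = -729·sin(3·t). Using s(t) = -729·sin(3·t) and substituting t = pi/6, we find s = -729.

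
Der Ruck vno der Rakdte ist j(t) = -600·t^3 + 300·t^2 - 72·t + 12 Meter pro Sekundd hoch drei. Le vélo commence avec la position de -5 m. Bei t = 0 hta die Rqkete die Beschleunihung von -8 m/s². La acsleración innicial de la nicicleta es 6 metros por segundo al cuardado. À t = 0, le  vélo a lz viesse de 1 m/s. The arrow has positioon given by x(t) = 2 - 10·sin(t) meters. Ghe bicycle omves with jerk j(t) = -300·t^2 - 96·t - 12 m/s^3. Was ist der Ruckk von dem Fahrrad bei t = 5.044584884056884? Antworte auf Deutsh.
Mit j(t) = -300·t^2 - 96·t - 12 und Einsetzen von t = 5.044584884056884, finden wir j = -8130.63114460602.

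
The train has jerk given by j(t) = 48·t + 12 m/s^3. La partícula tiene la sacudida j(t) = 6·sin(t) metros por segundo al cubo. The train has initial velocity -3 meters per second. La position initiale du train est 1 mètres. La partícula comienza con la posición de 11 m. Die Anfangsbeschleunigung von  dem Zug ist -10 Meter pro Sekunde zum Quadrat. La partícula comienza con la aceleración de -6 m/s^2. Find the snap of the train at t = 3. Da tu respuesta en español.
Para resolver esto, necesitamos tomar 1 derivada de nuestra ecuación de la sacudida j(t) = 48·t + 12. Derivando la sacudida, obtenemos el snap: s(t) = 48. Usando s(t) = 48 y sustituyendo t = 3, encontramos s = 48.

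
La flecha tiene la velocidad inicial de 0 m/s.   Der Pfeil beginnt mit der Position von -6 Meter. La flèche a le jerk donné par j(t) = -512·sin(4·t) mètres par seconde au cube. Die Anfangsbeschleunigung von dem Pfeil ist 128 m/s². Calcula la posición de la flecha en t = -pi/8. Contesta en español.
Partiendo de la sacudida j(t) = -512·sin(4·t), tomamos 3 integrales. Tomando ∫j(t)dt y aplicando a(0) = 128, encontramos a(t) = 128·cos(4·t). Integrando la aceleración y usando la condición inicial v(0) = 0, obtenemos v(t) = 32·sin(4·t). Tomando ∫v(t)dt y aplicando x(0) = -6, encontramos x(t) = 2 - 8·cos(4·t). Tenemos la posición x(t) = 2 - 8·cos(4·t). Sustituyendo t = -pi/8: x(-pi/8) = 2.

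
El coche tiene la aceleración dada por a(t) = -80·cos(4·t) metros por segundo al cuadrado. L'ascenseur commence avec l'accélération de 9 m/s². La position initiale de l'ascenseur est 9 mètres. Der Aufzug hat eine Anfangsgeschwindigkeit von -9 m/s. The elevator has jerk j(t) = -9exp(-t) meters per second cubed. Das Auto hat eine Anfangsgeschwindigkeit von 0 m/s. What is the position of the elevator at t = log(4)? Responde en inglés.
We need to integrate our jerk equation j(t) = -9·exp(-t) 3 times. The antiderivative of jerk is acceleration. Using a(0) = 9, we get a(t) = 9·exp(-t). Integrating acceleration and using the initial condition v(0) = -9, we get v(t) = -9·exp(-t). The integral of velocity is position. Using x(0) = 9, we get x(t) = 9·exp(-t). Using x(t) = 9·exp(-t) and substituting t = log(4), we find x = 9/4.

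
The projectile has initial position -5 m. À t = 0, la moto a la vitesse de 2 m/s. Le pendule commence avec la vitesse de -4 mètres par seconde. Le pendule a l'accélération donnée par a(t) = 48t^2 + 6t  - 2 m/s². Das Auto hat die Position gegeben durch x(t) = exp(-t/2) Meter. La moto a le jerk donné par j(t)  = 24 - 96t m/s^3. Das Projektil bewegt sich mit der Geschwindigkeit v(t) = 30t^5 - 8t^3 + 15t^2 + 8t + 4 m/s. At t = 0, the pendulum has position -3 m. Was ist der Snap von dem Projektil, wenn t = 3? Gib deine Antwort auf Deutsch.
Ausgehend von der Geschwindigkeit v(t) = 30·t^5 - 8·t^3 + 15·t^2 + 8·t + 4, nehmen wir 3 Ableitungen. Mit d/dt von v(t) finden wir a(t) = 150·t^4 - 24·t^2 + 30·t + 8. Die Ableitung von der Beschleunigung ergibt den Ruck: j(t) = 600·t^3 - 48·t + 30. Mit d/dt von j(t) finden wir s(t) = 1800·t^2 - 48. Mit s(t) = 1800·t^2 - 48 und Einsetzen von t = 3, finden wir s = 16152.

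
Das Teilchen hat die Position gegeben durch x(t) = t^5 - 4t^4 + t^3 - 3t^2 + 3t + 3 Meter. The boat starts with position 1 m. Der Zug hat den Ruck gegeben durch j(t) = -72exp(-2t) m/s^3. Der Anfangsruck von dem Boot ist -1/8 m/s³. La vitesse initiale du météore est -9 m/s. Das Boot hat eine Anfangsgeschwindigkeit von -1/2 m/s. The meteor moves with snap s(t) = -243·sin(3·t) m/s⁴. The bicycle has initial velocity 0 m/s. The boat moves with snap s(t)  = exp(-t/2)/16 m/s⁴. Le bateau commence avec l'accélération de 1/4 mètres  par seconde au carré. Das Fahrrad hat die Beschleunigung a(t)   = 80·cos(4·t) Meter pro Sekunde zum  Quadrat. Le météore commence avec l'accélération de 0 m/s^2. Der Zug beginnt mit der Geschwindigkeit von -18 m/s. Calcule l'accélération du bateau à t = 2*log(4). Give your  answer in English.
Starting from snap s(t) = exp(-t/2)/16, we take 2 antiderivatives. Finding the integral of s(t) and using j(0) = -1/8: j(t) = -exp(-t/2)/8. Integrating jerk and using the initial condition a(0) = 1/4, we get a(t) = exp(-t/2)/4. Using a(t) = exp(-t/2)/4 and substituting t = 2*log(4), we find a = 1/16.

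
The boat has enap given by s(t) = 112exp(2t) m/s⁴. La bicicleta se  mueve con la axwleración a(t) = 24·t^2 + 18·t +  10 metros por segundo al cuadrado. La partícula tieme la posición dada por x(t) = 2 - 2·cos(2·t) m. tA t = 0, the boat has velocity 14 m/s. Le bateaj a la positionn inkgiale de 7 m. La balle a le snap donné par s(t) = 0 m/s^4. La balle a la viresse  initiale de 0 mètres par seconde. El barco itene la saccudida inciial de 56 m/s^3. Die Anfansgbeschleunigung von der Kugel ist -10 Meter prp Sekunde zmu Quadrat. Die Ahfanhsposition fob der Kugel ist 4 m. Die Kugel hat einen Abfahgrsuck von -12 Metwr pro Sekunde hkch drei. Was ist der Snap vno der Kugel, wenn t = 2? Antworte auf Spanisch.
Tenemos el snap s(t) = 0. Sustituyendo t = 2: s(2) = 0.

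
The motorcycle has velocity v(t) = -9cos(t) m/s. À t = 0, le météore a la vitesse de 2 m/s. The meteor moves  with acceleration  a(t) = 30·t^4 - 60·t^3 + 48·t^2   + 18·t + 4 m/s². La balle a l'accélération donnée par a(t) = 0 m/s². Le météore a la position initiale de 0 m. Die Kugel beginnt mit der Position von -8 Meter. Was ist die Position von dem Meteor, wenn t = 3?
Wir müssen die Stammfunktion unserer Gleichung für die Beschleunigung a(t) = 30·t^4 - 60·t^3 + 48·t^2 + 18·t + 4 2-mal finden. Das Integral von der Beschleunigung, mit v(0) = 2, ergibt die Geschwindigkeit: v(t) = 6·t^5 - 15·t^4 + 16·t^3 + 9·t^2 + 4·t + 2. Das Integral von der Geschwindigkeit ist die Position. Mit x(0) = 0 erhalten wir x(t) = t^6 - 3·t^5 + 4·t^4 + 3·t^3 + 2·t^2 + 2·t. Wir haben die Position x(t) = t^6 - 3·t^5 + 4·t^4 + 3·t^3 + 2·t^2 + 2·t. Durch Einsetzen von t = 3: x(3) = 429.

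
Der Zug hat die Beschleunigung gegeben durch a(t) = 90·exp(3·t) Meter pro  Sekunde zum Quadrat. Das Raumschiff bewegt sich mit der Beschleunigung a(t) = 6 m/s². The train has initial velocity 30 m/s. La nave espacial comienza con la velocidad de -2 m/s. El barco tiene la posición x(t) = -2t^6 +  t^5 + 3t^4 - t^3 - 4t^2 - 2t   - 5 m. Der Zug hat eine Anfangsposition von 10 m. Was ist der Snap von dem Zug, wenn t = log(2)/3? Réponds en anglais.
Starting from acceleration a(t) = 90·exp(3·t), we take 2 derivatives. Taking d/dt of a(t), we find j(t) = 270·exp(3·t). Taking d/dt of j(t), we find s(t) = 810·exp(3·t). We have snap s(t) = 810·exp(3·t). Substituting t = log(2)/3: s(log(2)/3) = 1620.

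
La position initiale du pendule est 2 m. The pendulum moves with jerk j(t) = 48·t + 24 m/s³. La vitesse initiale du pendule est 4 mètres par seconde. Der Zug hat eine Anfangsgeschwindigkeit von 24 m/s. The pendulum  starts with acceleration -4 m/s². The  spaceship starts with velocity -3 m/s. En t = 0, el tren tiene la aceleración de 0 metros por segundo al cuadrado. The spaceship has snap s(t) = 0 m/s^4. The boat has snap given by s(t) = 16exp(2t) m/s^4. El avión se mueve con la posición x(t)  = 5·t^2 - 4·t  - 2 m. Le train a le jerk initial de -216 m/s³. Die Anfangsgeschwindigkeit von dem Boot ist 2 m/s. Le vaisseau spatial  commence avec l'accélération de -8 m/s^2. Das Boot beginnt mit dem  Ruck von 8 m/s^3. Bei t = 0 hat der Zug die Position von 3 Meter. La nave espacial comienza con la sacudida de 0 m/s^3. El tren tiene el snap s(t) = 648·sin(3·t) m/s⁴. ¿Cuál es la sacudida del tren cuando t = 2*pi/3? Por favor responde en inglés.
To find the answer, we compute 1 antiderivative of s(t) = 648·sin(3·t). The integral of snap, with j(0) = -216, gives jerk: j(t) = -216·cos(3·t). We have jerk j(t) = -216·cos(3·t). Substituting t = 2*pi/3: j(2*pi/3) = -216.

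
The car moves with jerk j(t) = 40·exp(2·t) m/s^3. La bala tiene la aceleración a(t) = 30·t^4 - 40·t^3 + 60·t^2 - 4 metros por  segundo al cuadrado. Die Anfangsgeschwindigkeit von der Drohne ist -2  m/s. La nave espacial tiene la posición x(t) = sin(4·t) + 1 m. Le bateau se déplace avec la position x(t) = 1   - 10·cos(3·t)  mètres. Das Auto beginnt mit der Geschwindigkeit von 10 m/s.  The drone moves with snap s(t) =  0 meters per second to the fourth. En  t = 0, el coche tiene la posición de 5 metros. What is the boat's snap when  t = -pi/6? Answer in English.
Starting from position x(t) = 1 - 10·cos(3·t), we take 4 derivatives. Taking d/dt of x(t), we find v(t) = 30·sin(3·t). Differentiating velocity, we get acceleration: a(t) = 90·cos(3·t). Taking d/dt of a(t), we find j(t) = -270·sin(3·t). Differentiating jerk, we get snap: s(t) = -810·cos(3·t). From the given snap equation s(t) = -810·cos(3·t), we substitute t = -pi/6 to get s = 0.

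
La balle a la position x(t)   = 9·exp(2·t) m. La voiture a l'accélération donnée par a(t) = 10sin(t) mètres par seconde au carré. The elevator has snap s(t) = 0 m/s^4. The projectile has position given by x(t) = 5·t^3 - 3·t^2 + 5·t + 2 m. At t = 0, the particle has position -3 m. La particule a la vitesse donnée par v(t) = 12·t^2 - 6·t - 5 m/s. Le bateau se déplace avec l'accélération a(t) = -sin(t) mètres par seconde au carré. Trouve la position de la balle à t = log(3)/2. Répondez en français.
En utilisant x(t) = 9·exp(2·t) et en substituant t = log(3)/2, nous trouvons x = 27.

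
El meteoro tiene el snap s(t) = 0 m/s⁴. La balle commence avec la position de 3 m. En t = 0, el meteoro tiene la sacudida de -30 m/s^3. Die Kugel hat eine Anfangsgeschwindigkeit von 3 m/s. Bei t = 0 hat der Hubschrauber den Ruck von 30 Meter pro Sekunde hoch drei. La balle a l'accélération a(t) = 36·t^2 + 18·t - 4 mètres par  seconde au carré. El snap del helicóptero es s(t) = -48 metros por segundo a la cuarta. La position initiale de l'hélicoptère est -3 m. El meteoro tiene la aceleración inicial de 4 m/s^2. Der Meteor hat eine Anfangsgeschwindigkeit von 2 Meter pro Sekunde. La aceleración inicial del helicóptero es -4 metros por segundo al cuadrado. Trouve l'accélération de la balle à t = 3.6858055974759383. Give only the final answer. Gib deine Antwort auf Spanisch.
La respuesta es 551.410365240425.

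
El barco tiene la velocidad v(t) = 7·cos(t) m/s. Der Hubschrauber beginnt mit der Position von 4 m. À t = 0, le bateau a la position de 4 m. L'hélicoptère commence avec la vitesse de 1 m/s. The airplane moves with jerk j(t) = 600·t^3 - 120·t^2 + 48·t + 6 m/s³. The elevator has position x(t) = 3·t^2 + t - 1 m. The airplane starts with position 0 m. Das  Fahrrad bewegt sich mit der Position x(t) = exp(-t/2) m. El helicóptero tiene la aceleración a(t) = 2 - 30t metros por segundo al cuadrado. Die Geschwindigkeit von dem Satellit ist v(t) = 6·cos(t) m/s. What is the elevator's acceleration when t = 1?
We must differentiate our position equation x(t) = 3·t^2 + t - 1 2 times. Taking d/dt of x(t), we find v(t) = 6·t + 1. Differentiating velocity, we get acceleration: a(t) = 6. We have acceleration a(t) = 6. Substituting t = 1: a(1) = 6.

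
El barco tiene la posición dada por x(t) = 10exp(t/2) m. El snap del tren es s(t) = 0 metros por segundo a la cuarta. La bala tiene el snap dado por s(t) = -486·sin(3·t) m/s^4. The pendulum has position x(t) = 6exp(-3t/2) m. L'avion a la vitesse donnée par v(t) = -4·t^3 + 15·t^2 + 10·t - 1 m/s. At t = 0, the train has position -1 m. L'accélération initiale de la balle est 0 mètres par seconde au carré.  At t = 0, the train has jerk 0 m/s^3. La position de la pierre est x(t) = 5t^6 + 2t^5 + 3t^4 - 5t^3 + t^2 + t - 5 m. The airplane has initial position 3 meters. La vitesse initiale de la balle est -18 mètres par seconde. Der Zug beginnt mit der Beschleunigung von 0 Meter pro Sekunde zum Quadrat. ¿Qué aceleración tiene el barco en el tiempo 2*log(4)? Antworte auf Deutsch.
Wir müssen unsere Gleichung für die Position x(t) = 10·exp(t/2) 2-mal ableiten. Mit d/dt von x(t) finden wir v(t) = 5·exp(t/2). Durch Ableiten von der Geschwindigkeit erhalten wir die Beschleunigung: a(t) = 5·exp(t/2)/2. Wir haben die Beschleunigung a(t) = 5·exp(t/2)/2. Durch Einsetzen von t = 2*log(4): a(2*log(4)) = 10.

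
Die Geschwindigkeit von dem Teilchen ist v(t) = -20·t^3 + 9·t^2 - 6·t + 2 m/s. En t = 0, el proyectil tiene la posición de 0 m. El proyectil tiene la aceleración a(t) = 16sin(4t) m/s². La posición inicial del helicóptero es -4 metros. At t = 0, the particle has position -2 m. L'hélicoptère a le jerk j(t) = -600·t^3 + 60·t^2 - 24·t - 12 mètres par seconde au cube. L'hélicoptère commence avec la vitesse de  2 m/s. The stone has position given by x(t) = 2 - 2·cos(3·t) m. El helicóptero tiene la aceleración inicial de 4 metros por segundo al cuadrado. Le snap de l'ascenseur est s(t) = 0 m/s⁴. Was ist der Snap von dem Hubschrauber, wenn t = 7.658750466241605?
Ausgehend von dem Ruck j(t) = -600·t^3 + 60·t^2 - 24·t - 12, nehmen wir 1 Ableitung. Mit d/dt von j(t) finden wir s(t) = -1800·t^2 + 120·t - 24. Mit s(t) = -1800·t^2 + 120·t - 24 und Einsetzen von t = 7.658750466241605, finden wir s = -104686.575611532.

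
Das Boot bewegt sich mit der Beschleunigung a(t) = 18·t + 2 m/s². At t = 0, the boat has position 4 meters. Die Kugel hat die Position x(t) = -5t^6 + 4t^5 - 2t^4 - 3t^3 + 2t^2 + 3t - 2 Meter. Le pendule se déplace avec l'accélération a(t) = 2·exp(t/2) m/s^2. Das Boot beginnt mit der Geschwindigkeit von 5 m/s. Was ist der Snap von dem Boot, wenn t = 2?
Um dies zu lösen, müssen wir 2 Ableitungen unserer Gleichung für die Beschleunigung a(t) = 18·t + 2 nehmen. Mit d/dt von a(t) finden wir j(t) = 18. Durch Ableiten von dem Ruck erhalten wir den Snap: s(t) = 0. Mit s(t) = 0 und Einsetzen von t = 2, finden wir s = 0.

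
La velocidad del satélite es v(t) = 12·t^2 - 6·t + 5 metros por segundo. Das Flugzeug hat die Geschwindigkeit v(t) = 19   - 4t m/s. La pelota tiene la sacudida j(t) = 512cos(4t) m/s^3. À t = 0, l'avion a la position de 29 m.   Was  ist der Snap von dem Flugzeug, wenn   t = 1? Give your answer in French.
Pour résoudre ceci, nous devons prendre 3 dérivées de notre équation de la vitesse v(t) = 19 - 4·t. La dérivée de la vitesse donne l'accélération: a(t) = -4. En prenant d/dt de a(t), nous trouvons j(t) = 0. En dérivant le jerk, nous obtenons le snap: s(t) = 0. De l'équation du snap s(t) = 0, nous substituons t = 1 pour obtenir s = 0.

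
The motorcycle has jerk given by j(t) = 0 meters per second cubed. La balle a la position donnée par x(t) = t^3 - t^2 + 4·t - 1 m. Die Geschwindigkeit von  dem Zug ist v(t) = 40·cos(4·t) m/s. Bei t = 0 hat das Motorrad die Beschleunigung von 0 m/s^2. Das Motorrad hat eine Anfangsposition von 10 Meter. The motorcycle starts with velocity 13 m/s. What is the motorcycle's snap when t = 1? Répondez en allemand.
Wir müssen unsere Gleichung für den Ruck j(t) = 0 1-mal ableiten. Durch Ableiten von dem Ruck erhalten wir den Snap: s(t) = 0. Mit s(t) = 0 und Einsetzen von t = 1, finden wir s = 0.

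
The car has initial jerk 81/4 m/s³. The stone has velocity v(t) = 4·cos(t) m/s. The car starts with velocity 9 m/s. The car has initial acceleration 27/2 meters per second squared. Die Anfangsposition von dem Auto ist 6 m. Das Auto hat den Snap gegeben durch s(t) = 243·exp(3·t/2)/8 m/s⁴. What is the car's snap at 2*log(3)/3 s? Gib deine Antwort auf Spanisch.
Tenemos el snap s(t) = 243·exp(3·t/2)/8. Sustituyendo t = 2*log(3)/3: s(2*log(3)/3) = 729/8.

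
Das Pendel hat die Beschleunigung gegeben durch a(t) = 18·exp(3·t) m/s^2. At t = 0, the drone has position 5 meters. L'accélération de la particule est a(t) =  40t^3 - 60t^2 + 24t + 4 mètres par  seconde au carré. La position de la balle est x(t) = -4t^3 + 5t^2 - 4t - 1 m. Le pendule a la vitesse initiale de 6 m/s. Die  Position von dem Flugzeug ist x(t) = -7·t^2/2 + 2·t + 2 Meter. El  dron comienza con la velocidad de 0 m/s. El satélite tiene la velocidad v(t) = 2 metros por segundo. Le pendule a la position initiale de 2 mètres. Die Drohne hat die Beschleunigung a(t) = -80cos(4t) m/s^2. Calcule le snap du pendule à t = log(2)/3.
Pour résoudre ceci, nous devons prendre 2 dérivées de notre équation de l'accélération a(t) = 18·exp(3·t). En prenant d/dt de a(t), nous trouvons j(t) = 54·exp(3·t). En dérivant le jerk, nous obtenons le snap: s(t) = 162·exp(3·t). De l'équation du snap s(t) = 162·exp(3·t), nous substituons t = log(2)/3 pour obtenir s = 324.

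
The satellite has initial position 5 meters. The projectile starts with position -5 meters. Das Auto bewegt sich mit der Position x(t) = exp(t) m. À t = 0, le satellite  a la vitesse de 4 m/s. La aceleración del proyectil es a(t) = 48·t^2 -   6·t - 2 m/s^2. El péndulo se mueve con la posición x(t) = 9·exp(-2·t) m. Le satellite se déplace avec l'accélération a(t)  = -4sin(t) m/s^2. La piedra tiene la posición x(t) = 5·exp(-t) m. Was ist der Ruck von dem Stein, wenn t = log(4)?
Ausgehend von der Position x(t) = 5·exp(-t), nehmen wir 3 Ableitungen. Durch Ableiten von der Position erhalten wir die Geschwindigkeit: v(t) = -5·exp(-t). Mit d/dt von v(t) finden wir a(t) = 5·exp(-t). Mit d/dt von a(t) finden wir j(t) = -5·exp(-t). Wir haben den Ruck j(t) = -5·exp(-t). Durch Einsetzen von t = log(4): j(log(4)) = -5/4.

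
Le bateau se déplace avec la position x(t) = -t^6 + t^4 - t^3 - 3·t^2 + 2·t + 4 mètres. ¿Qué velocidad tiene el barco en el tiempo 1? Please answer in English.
To solve this, we need to take 1 derivative of our position equation x(t) = -t^6 + t^4 - t^3 - 3·t^2 + 2·t + 4. The derivative of position gives velocity: v(t) = -6·t^5 + 4·t^3 - 3·t^2 - 6·t + 2. From the given velocity equation v(t) = -6·t^5 + 4·t^3 - 3·t^2 - 6·t + 2, we substitute t = 1 to get v = -9.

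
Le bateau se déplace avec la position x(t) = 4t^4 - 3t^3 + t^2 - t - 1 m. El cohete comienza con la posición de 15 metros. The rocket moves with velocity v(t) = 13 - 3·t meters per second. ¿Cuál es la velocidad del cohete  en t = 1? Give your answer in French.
De l'équation de la vitesse v(t) = 13 - 3·t, nous substituons t = 1 pour obtenir v = 10.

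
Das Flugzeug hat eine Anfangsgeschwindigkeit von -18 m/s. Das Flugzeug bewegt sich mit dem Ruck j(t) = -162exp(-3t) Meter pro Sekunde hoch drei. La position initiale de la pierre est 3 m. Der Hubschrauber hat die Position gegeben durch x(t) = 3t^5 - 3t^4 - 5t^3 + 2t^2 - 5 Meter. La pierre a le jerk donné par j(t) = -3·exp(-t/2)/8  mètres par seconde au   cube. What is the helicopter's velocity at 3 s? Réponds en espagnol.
Debemos derivar nuestra ecuación de la posición x(t) = 3·t^5 - 3·t^4 - 5·t^3 + 2·t^2 - 5 1 vez. Derivando la posición, obtenemos la velocidad: v(t) = 15·t^4 - 12·t^3 - 15·t^2 + 4·t. Tenemos la velocidad v(t) = 15·t^4 - 12·t^3 - 15·t^2 + 4·t. Sustituyendo t = 3: v(3) = 768.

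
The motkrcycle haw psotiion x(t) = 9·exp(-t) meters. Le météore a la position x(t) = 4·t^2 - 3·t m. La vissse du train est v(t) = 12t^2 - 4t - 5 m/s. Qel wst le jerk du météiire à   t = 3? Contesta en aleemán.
Ausgehend von der Position x(t) = 4·t^2 - 3·t, nehmen wir 3 Ableitungen. Mit d/dt von x(t) finden wir v(t) = 8·t - 3. Mit d/dt von v(t) finden wir a(t) = 8. Die Ableitung von der Beschleunigung ergibt den Ruck: j(t) = 0. Wir haben den Ruck j(t) = 0. Durch Einsetzen von t = 3: j(3) = 0.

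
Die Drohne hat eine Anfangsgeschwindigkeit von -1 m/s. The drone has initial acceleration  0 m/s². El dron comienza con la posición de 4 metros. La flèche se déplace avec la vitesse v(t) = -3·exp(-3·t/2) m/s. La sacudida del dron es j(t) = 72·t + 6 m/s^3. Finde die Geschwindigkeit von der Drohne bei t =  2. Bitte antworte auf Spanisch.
Debemos encontrar la antiderivada de nuestra ecuación de la sacudida j(t) = 72·t + 6 2 veces. Integrando la sacudida y usando la condición inicial a(0) = 0, obtenemos a(t) = 6·t·(6·t + 1). La integral de la aceleración es la velocidad. Usando v(0) = -1, obtenemos v(t) = 12·t^3 + 3·t^2 - 1. De la ecuación de la velocidad v(t) = 12·t^3 + 3·t^2 - 1, sustituimos t = 2 para obtener v = 107.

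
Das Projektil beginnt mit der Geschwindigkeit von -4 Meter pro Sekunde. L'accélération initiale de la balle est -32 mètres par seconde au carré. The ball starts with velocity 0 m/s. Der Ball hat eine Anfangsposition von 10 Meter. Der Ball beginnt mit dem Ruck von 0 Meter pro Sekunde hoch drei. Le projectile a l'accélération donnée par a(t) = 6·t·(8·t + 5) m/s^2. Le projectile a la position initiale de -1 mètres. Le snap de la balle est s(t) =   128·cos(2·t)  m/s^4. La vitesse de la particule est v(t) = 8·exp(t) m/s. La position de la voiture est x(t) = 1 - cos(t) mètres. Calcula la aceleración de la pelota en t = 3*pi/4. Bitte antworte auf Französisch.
Nous devons intégrer notre équation du snap s(t) = 128·cos(2·t) 2 fois. En intégrant le snap et en utilisant la condition initiale j(0) = 0, nous obtenons j(t) = 64·sin(2·t). En prenant ∫j(t)dt et en appliquant a(0) = -32, nous trouvons a(t) = -32·cos(2·t). De l'équation de l'accélération a(t) = -32·cos(2·t), nous substituons t = 3*pi/4 pour obtenir a = 0.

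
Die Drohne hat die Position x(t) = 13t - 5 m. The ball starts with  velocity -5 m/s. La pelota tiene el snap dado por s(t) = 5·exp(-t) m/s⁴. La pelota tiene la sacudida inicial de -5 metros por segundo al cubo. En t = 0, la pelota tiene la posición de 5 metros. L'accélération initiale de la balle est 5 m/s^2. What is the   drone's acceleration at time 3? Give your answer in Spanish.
Debemos derivar nuestra ecuación de la posición x(t) = 13·t - 5 2 veces. Derivando la posición, obtenemos la velocidad: v(t) = 13. Derivando la velocidad, obtenemos la aceleración: a(t) = 0. Usando a(t) = 0 y sustituyendo t = 3, encontramos a = 0.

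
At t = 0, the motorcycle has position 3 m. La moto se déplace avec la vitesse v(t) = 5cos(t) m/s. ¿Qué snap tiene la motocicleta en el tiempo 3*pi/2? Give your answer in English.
We must differentiate our velocity equation v(t) = 5·cos(t) 3 times. Taking d/dt of v(t), we find a(t) = -5·sin(t). Differentiating acceleration, we get jerk: j(t) = -5·cos(t). The derivative of jerk gives snap: s(t) = 5·sin(t). From the given snap equation s(t) = 5·sin(t), we substitute t = 3*pi/2 to get s = -5.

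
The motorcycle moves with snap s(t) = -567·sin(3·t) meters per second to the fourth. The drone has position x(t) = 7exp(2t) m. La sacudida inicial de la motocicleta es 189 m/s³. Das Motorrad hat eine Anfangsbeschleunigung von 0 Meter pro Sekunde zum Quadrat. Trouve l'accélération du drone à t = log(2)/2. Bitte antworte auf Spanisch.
Partiendo de la posición x(t) = 7·exp(2·t), tomamos 2 derivadas. Tomando d/dt de x(t), encontramos v(t) = 14·exp(2·t). Derivando la velocidad, obtenemos la aceleración: a(t) = 28·exp(2·t). De la ecuación de la aceleración a(t) = 28·exp(2·t), sustituimos t = log(2)/2 para obtener a = 56.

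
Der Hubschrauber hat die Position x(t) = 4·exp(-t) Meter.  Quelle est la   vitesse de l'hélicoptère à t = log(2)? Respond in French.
Pour résoudre ceci, nous devons prendre 1 dérivée de notre équation de la position x(t) = 4·exp(-t). La dérivée de la position donne la vitesse: v(t) = -4·exp(-t). De l'équation de la vitesse v(t) = -4·exp(-t), nous substituons t = log(2) pour obtenir v = -2.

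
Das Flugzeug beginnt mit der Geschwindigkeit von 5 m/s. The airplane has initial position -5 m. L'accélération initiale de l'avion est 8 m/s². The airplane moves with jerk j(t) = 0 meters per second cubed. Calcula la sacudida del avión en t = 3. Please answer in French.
En utilisant j(t) = 0 et en substituant t = 3, nous trouvons j = 0.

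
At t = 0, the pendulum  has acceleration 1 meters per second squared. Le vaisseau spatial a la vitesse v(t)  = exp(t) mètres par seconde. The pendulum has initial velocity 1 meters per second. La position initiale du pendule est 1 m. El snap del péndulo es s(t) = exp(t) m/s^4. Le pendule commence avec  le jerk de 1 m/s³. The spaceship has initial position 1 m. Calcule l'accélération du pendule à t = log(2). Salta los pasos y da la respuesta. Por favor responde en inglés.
The acceleration at t = log(2) is a = 2.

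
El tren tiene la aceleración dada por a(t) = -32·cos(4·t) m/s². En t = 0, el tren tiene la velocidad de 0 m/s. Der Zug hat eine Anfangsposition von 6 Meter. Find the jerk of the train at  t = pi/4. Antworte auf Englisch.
Starting from acceleration a(t) = -32·cos(4·t), we take 1 derivative. The derivative of acceleration gives jerk: j(t) = 128·sin(4·t). Using j(t) = 128·sin(4·t) and substituting t = pi/4, we find j = 0.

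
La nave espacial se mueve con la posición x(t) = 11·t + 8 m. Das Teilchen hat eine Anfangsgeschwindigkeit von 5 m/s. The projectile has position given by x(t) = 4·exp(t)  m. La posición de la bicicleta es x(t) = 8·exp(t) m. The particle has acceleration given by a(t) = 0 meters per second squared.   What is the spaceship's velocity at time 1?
Starting from position x(t) = 11·t + 8, we take 1 derivative. Differentiating position, we get velocity: v(t) = 11. We have velocity v(t) = 11. Substituting t = 1: v(1) = 11.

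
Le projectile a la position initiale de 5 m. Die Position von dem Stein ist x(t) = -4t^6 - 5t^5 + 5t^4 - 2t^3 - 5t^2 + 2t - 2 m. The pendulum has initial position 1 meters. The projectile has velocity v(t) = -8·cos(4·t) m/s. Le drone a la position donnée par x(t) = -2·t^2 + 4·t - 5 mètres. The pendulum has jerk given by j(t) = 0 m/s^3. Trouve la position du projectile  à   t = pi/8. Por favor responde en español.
Necesitamos integrar nuestra ecuación de la velocidad v(t) = -8·cos(4·t) 1 vez. La integral de la velocidad es la posición. Usando x(0) = 5, obtenemos x(t) = 5 - 2·sin(4·t). Tenemos la posición x(t) = 5 - 2·sin(4·t). Sustituyendo t = pi/8: x(pi/8) = 3.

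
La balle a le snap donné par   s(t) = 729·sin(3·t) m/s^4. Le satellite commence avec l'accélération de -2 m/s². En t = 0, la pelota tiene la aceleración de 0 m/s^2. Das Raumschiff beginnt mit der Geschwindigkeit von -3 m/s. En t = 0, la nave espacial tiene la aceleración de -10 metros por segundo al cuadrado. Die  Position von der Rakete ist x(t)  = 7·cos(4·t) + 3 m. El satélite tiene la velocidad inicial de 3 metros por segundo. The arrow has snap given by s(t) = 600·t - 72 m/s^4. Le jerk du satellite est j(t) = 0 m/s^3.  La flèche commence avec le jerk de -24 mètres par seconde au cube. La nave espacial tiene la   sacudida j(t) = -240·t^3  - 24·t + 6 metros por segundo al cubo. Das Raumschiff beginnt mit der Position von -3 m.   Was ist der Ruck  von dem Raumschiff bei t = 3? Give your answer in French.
En utilisant j(t) = -240·t^3 - 24·t + 6 et en substituant t = 3, nous trouvons j = -6546.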